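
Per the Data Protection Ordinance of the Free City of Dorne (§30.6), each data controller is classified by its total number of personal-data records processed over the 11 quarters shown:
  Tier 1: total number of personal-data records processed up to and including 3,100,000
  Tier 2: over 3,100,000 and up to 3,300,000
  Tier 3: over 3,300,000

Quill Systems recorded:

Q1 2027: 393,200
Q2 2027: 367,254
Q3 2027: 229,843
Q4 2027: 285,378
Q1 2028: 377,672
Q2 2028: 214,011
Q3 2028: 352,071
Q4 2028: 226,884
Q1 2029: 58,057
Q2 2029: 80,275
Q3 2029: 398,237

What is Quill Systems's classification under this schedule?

Total number of personal-data records processed: 393,200 + 367,254 + 229,843 + 285,378 + 377,672 + 214,011 + 352,071 + 226,884 + 58,057 + 80,275 + 398,237 = 2,982,882.
2,982,882 ≤ 3,100,000, so Tier 1 applies.

Tier 1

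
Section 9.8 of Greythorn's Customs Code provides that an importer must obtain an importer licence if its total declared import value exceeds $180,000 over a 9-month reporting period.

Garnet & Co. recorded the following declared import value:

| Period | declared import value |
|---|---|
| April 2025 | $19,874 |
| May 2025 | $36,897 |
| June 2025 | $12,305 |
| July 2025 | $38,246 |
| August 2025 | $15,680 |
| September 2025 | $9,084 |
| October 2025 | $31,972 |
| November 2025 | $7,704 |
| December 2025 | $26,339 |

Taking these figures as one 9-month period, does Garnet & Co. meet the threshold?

Yes

Total declared import value: $19,874 + $36,897 + $12,305 + $38,246 + $15,680 + $9,084 + $31,972 + $7,704 + $26,339 = $198,101.
$198,101 > $180,000, so the threshold is exceeded.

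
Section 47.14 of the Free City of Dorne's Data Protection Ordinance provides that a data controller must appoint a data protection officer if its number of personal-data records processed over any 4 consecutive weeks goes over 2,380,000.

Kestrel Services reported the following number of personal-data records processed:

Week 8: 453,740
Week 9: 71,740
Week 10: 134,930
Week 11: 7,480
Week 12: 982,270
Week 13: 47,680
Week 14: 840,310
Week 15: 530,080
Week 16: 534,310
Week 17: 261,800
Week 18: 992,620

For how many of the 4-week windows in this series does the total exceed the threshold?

Week 8–Week 11: 453,740 + 71,740 + 134,930 + 7,480 = 667,890 (under)
Week 9–Week 12: 71,740 + 134,930 + 7,480 + 982,270 = 1,196,420 (under)
Week 10–Week 13: 134,930 + 7,480 + 982,270 + 47,680 = 1,172,360 (under)
Week 11–Week 14: 7,480 + 982,270 + 47,680 + 840,310 = 1,877,740 (under)
Week 12–Week 15: 982,270 + 47,680 + 840,310 + 530,080 = 2,400,340 (over)
Week 13–Week 16: 47,680 + 840,310 + 530,080 + 534,310 = 1,952,380 (under)
Week 14–Week 17: 840,310 + 530,080 + 534,310 + 261,800 = 2,166,500 (under)
Week 15–Week 18: 530,080 + 534,310 + 261,800 + 992,620 = 2,318,810 (under)
1 window exceeds the threshold.

1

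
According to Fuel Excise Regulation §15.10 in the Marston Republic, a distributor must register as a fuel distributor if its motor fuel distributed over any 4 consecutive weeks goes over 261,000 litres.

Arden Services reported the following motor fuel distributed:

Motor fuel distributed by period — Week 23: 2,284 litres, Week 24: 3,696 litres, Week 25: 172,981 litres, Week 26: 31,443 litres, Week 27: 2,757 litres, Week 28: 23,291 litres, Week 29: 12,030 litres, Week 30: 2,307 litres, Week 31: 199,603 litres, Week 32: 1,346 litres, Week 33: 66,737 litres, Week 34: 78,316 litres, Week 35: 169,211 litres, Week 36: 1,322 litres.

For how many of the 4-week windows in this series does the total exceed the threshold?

4

Week 23–Week 26: 2,284 litres + 3,696 litres + 172,981 litres + 31,443 litres = 210,404 litres (under)
Week 24–Week 27: 3,696 litres + 172,981 litres + 31,443 litres + 2,757 litres = 210,877 litres (under)
Week 25–Week 28: 172,981 litres + 31,443 litres + 2,757 litres + 23,291 litres = 230,472 litres (under)
Week 26–Week 29: 31,443 litres + 2,757 litres + 23,291 litres + 12,030 litres = 69,521 litres (under)
Week 27–Week 30: 2,757 litres + 23,291 litres + 12,030 litres + 2,307 litres = 40,385 litres (under)
Week 28–Week 31: 23,291 litres + 12,030 litres + 2,307 litres + 199,603 litres = 237,231 litres (under)
Week 29–Week 32: 12,030 litres + 2,307 litres + 199,603 litres + 1,346 litres = 215,286 litres (under)
Week 30–Week 33: 2,307 litres + 199,603 litres + 1,346 litres + 66,737 litres = 269,993 litres (over)
Week 31–Week 34: 199,603 litres + 1,346 litres + 66,737 litres + 78,316 litres = 346,002 litres (over)
Week 32–Week 35: 1,346 litres + 66,737 litres + 78,316 litres + 169,211 litres = 315,610 litres (over)
Week 33–Week 36: 66,737 litres + 78,316 litres + 169,211 litres + 1,322 litres = 315,586 litres (over)
4 windows exceed the threshold.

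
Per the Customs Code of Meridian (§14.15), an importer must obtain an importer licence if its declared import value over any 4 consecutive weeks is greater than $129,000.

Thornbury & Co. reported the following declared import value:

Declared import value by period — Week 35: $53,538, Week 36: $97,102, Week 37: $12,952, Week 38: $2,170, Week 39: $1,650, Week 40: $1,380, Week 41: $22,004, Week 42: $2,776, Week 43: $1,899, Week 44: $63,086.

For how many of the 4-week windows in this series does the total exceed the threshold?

1

Week 35–Week 38: $53,538 + $97,102 + $12,952 + $2,170 = $165,762 (over)
Week 36–Week 39: $97,102 + $12,952 + $2,170 + $1,650 = $113,874 (under)
Week 37–Week 40: $12,952 + $2,170 + $1,650 + $1,380 = $18,152 (under)
Week 38–Week 41: $2,170 + $1,650 + $1,380 + $22,004 = $27,204 (under)
Week 39–Week 42: $1,650 + $1,380 + $22,004 + $2,776 = $27,810 (under)
Week 40–Week 43: $1,380 + $22,004 + $2,776 + $1,899 = $28,059 (under)
Week 41–Week 44: $22,004 + $2,776 + $1,899 + $63,086 = $89,765 (under)
1 window exceeds the threshold.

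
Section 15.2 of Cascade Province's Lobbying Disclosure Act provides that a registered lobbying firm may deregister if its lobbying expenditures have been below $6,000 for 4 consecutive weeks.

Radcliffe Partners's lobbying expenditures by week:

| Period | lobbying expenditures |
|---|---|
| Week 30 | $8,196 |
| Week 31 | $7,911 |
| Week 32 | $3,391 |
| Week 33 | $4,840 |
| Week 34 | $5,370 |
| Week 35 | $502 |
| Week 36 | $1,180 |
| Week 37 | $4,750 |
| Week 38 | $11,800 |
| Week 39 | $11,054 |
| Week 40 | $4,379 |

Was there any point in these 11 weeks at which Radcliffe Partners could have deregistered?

Weeks below $6,000: Week 32, Week 33, Week 34, Week 35, Week 36, Week 37, Week 40.
Longest run of consecutive weeks below the threshold: 6.
6 ≥ 4, so Radcliffe Partners became eligible.

Yes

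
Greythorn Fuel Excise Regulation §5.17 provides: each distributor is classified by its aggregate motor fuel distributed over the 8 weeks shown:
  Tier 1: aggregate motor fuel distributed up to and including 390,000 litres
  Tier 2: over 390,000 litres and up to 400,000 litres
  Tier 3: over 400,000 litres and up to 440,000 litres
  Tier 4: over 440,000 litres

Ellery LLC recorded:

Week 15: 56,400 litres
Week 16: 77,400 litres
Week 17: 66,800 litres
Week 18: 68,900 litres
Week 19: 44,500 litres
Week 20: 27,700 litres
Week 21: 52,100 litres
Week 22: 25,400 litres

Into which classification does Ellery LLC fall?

Aggregate motor fuel distributed: 56,400 litres + 77,400 litres + 66,800 litres + 68,900 litres + 44,500 litres + 27,700 litres + 52,100 litres + 25,400 litres = 419,200 litres.
400,000 litres < 419,200 litres ≤ 440,000 litres, so Tier 3 applies.

Tier 3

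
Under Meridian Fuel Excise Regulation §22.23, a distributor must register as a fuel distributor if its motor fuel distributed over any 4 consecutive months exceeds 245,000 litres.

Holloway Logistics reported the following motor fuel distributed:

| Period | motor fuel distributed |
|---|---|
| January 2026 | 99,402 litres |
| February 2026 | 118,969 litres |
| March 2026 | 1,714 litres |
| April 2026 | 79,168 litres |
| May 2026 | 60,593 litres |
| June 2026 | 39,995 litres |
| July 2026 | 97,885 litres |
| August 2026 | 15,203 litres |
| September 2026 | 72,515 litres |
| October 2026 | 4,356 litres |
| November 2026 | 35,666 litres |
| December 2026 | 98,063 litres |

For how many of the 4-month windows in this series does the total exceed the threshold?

3

January 2026–April 2026: 99,402 litres + 118,969 litres + 1,714 litres + 79,168 litres = 299,253 litres (over)
February 2026–May 2026: 118,969 litres + 1,714 litres + 79,168 litres + 60,593 litres = 260,444 litres (over)
March 2026–June 2026: 1,714 litres + 79,168 litres + 60,593 litres + 39,995 litres = 181,470 litres (under)
April 2026–July 2026: 79,168 litres + 60,593 litres + 39,995 litres + 97,885 litres = 277,641 litres (over)
May 2026–August 2026: 60,593 litres + 39,995 litres + 97,885 litres + 15,203 litres = 213,676 litres (under)
June 2026–September 2026: 39,995 litres + 97,885 litres + 15,203 litres + 72,515 litres = 225,598 litres (under)
July 2026–October 2026: 97,885 litres + 15,203 litres + 72,515 litres + 4,356 litres = 189,959 litres (under)
August 2026–November 2026: 15,203 litres + 72,515 litres + 4,356 litres + 35,666 litres = 127,740 litres (under)
September 2026–December 2026: 72,515 litres + 4,356 litres + 35,666 litres + 98,063 litres = 210,600 litres (under)
3 windows exceed the threshold.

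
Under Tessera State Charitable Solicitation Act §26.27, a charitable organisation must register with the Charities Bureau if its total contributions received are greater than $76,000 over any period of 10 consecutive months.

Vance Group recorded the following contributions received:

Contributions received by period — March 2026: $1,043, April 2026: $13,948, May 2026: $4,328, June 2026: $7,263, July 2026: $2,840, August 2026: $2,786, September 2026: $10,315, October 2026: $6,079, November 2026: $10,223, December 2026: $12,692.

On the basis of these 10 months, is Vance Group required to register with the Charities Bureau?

Total contributions received: $1,043 + $13,948 + $4,328 + $7,263 + $2,840 + $2,786 + $10,315 + $6,079 + $10,223 + $12,692 = $71,517.
$71,517 ≤ $76,000, so the threshold is not exceeded.

No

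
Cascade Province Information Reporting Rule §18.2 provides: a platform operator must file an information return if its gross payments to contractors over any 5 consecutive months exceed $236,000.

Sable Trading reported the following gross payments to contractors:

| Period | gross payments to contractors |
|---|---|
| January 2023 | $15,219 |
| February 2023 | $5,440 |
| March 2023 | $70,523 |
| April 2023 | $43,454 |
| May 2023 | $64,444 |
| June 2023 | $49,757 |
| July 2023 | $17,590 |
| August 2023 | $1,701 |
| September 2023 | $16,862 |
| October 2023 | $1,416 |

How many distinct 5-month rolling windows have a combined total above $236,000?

1

January 2023–May 2023: $15,219 + $5,440 + $70,523 + $43,454 + $64,444 = $199,080 (under)
February 2023–June 2023: $5,440 + $70,523 + $43,454 + $64,444 + $49,757 = $233,618 (under)
March 2023–July 2023: $70,523 + $43,454 + $64,444 + $49,757 + $17,590 = $245,768 (over)
April 2023–August 2023: $43,454 + $64,444 + $49,757 + $17,590 + $1,701 = $176,946 (under)
May 2023–September 2023: $64,444 + $49,757 + $17,590 + $1,701 + $16,862 = $150,354 (under)
June 2023–October 2023: $49,757 + $17,590 + $1,701 + $16,862 + $1,416 = $87,326 (under)
1 window exceeds the threshold.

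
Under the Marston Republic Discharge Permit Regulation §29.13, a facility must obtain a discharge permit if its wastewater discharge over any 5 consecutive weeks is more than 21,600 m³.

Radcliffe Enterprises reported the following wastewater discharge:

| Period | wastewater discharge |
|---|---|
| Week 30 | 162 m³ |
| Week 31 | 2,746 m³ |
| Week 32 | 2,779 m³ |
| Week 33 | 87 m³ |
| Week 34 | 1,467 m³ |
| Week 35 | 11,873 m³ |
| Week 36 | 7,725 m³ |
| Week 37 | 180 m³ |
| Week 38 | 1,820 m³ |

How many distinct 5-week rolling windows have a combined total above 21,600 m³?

2

Week 30–Week 34: 162 m³ + 2,746 m³ + 2,779 m³ + 87 m³ + 1,467 m³ = 7,241 m³ (under)
Week 31–Week 35: 2,746 m³ + 2,779 m³ + 87 m³ + 1,467 m³ + 11,873 m³ = 18,952 m³ (under)
Week 32–Week 36: 2,779 m³ + 87 m³ + 1,467 m³ + 11,873 m³ + 7,725 m³ = 23,931 m³ (over)
Week 33–Week 37: 87 m³ + 1,467 m³ + 11,873 m³ + 7,725 m³ + 180 m³ = 21,332 m³ (under)
Week 34–Week 38: 1,467 m³ + 11,873 m³ + 7,725 m³ + 180 m³ + 1,820 m³ = 23,065 m³ (over)
2 windows exceed the threshold.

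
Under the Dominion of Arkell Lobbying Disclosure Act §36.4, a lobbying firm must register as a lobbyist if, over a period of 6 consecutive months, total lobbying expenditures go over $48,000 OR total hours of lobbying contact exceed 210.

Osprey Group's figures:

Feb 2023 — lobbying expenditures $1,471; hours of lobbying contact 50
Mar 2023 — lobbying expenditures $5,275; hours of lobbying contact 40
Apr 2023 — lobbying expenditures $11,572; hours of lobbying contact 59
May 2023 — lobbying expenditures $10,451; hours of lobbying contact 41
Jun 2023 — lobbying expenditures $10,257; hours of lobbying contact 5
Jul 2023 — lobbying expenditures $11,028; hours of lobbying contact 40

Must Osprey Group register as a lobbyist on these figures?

Total lobbying expenditures: $1,471 + $5,275 + $11,572 + $10,451 + $10,257 + $11,028 = $50,054 (> $48,000).
Total hours of lobbying contact: 50 + 40 + 59 + 41 + 5 + 40 = 235 (> 210).
The test is 'or': at least one threshold is exceeded.

Yes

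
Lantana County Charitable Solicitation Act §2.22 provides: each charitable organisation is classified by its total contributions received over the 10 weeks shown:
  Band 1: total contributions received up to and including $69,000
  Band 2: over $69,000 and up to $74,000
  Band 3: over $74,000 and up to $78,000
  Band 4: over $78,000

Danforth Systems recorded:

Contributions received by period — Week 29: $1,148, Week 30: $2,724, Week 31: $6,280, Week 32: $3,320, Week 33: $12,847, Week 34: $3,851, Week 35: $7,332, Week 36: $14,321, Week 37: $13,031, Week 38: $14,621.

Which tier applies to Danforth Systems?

Total contributions received: $1,148 + $2,724 + $6,280 + $3,320 + $12,847 + $3,851 + $7,332 + $14,321 + $13,031 + $14,621 = $79,475.
$79,475 > $78,000, so Band 4 applies.

Band 4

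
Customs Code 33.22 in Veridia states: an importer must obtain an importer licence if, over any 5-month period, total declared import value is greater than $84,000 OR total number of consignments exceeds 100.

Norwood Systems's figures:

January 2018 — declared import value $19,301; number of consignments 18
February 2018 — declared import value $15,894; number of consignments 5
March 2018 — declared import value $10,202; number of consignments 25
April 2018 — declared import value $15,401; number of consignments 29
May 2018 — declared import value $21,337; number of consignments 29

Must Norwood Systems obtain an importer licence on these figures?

Yes

Total declared import value: $19,301 + $15,894 + $10,202 + $15,401 + $21,337 = $82,135 (≤ $84,000).
Total number of consignments: 18 + 5 + 25 + 29 + 29 = 106 (> 100).
The test is 'or': at least one threshold is exceeded.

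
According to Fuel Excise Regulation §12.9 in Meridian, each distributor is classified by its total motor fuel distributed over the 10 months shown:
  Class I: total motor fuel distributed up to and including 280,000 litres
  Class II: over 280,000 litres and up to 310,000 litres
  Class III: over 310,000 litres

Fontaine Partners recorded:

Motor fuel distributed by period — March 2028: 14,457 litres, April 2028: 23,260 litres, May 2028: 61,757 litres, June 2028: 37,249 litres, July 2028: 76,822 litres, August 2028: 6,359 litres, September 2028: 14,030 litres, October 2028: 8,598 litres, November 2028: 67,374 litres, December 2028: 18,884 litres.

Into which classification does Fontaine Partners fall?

Class III

Total motor fuel distributed: 14,457 litres + 23,260 litres + 61,757 litres + 37,249 litres + 76,822 litres + 6,359 litres + 14,030 litres + 8,598 litres + 67,374 litres + 18,884 litres = 328,790 litres.
328,790 litres > 310,000 litres, so Class III applies.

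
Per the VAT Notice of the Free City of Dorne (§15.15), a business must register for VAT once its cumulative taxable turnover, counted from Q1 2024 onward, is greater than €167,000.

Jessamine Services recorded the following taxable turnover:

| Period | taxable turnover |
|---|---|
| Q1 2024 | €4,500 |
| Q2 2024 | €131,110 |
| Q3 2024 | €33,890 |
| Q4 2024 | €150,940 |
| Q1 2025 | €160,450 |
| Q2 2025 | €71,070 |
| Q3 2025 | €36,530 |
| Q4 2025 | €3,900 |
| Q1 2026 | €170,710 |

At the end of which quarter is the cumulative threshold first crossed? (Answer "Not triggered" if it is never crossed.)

Through Q1 2024: €4,500
Through Q2 2024: €135,610
Through Q3 2024: €169,500 ← exceeds threshold

Q3 2024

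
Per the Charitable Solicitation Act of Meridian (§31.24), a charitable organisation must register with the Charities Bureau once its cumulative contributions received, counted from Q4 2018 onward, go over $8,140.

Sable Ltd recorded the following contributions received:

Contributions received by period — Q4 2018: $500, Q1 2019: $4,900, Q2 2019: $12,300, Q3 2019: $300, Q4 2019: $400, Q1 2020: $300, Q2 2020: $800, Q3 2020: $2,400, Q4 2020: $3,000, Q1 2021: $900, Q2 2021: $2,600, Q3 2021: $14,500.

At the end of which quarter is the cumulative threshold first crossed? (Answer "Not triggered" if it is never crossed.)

Through Q4 2018: $500
Through Q1 2019: $5,400
Through Q2 2019: $17,700 ← exceeds threshold

Q2 2019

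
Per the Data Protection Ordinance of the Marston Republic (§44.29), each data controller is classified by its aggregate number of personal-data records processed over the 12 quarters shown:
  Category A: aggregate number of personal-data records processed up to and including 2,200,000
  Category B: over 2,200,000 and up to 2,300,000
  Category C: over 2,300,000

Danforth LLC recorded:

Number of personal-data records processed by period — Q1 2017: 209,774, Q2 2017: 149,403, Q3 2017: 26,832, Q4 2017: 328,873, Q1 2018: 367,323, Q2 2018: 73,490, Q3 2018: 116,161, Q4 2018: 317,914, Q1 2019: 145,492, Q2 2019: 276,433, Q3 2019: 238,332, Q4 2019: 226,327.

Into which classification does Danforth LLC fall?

Category C

Aggregate number of personal-data records processed: 209,774 + 149,403 + 26,832 + 328,873 + 367,323 + 73,490 + 116,161 + 317,914 + 145,492 + 276,433 + 238,332 + 226,327 = 2,476,354.
2,476,354 > 2,300,000, so Category C applies.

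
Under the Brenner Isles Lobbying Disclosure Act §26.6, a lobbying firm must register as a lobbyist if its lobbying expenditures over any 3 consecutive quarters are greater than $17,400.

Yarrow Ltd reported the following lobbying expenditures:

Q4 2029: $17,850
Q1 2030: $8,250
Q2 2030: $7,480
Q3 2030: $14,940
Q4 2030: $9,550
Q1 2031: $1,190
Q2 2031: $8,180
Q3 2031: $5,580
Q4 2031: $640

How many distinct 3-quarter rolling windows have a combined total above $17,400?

5

Q4 2029–Q2 2030: $17,850 + $8,250 + $7,480 = $33,580 (over)
Q1 2030–Q3 2030: $8,250 + $7,480 + $14,940 = $30,670 (over)
Q2 2030–Q4 2030: $7,480 + $14,940 + $9,550 = $31,970 (over)
Q3 2030–Q1 2031: $14,940 + $9,550 + $1,190 = $25,680 (over)
Q4 2030–Q2 2031: $9,550 + $1,190 + $8,180 = $18,920 (over)
Q1 2031–Q3 2031: $1,190 + $8,180 + $5,580 = $14,950 (under)
Q2 2031–Q4 2031: $8,180 + $5,580 + $640 = $14,400 (under)
5 windows exceed the threshold.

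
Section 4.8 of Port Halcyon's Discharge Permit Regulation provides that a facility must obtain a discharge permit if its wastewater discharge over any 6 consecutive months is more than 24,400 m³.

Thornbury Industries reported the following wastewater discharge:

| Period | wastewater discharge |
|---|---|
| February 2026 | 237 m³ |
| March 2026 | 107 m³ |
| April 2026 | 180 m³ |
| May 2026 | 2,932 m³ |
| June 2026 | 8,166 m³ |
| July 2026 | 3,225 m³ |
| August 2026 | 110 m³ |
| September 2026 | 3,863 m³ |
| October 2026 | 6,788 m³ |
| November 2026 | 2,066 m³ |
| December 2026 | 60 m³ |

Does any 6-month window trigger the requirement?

February 2026–July 2026: 237 m³ + 107 m³ + 180 m³ + 2,932 m³ + 8,166 m³ + 3,225 m³ = 14,847 m³ (under)
March 2026–August 2026: 107 m³ + 180 m³ + 2,932 m³ + 8,166 m³ + 3,225 m³ + 110 m³ = 14,720 m³ (under)
April 2026–September 2026: 180 m³ + 2,932 m³ + 8,166 m³ + 3,225 m³ + 110 m³ + 3,863 m³ = 18,476 m³ (under)
May 2026–October 2026: 2,932 m³ + 8,166 m³ + 3,225 m³ + 110 m³ + 3,863 m³ + 6,788 m³ = 25,084 m³ (over)
June 2026–November 2026: 8,166 m³ + 3,225 m³ + 110 m³ + 3,863 m³ + 6,788 m³ + 2,066 m³ = 24,218 m³ (under)
July 2026–December 2026: 3,225 m³ + 110 m³ + 3,863 m³ + 6,788 m³ + 2,066 m³ + 60 m³ = 16,112 m³ (under)
At least one window exceeds 24,400 m³.

Yes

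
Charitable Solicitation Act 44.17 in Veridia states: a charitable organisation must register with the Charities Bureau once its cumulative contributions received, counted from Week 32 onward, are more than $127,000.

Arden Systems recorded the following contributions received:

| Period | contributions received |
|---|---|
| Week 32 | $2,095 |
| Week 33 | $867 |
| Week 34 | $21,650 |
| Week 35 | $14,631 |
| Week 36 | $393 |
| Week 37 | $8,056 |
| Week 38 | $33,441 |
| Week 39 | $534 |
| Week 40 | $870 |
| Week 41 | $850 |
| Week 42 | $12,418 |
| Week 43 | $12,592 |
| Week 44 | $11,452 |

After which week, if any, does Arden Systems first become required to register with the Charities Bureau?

Through Week 32: $2,095
Through Week 33: $2,962
Through Week 34: $24,612
Through Week 35: $39,243
Through Week 36: $39,636
Through Week 37: $47,692
Through Week 38: $81,133
Through Week 39: $81,667
Through Week 40: $82,537
Through Week 41: $83,387
Through Week 42: $95,805
Through Week 43: $108,397
Through Week 44: $119,849
Final cumulative total $119,849 ≤ $127,000; the threshold is never exceeded.

Not triggered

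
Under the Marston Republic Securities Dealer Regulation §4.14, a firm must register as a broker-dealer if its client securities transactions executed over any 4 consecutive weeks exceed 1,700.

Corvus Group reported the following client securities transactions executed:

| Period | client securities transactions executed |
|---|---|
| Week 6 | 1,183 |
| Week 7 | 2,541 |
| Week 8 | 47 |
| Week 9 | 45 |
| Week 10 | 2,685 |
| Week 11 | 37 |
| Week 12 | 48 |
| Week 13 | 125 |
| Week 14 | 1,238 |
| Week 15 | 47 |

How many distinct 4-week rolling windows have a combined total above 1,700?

5

Week 6–Week 9: 1,183 + 2,541 + 47 + 45 = 3,816 (over)
Week 7–Week 10: 2,541 + 47 + 45 + 2,685 = 5,318 (over)
Week 8–Week 11: 47 + 45 + 2,685 + 37 = 2,814 (over)
Week 9–Week 12: 45 + 2,685 + 37 + 48 = 2,815 (over)
Week 10–Week 13: 2,685 + 37 + 48 + 125 = 2,895 (over)
Week 11–Week 14: 37 + 48 + 125 + 1,238 = 1,448 (under)
Week 12–Week 15: 48 + 125 + 1,238 + 47 = 1,458 (under)
5 windows exceed the threshold.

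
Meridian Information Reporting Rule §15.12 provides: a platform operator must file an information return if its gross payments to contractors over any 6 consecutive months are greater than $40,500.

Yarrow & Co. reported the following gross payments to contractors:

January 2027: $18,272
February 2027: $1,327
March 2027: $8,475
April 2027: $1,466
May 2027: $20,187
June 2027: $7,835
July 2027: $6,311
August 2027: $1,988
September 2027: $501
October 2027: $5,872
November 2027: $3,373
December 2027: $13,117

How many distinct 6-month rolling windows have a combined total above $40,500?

4

January 2027–June 2027: $18,272 + $1,327 + $8,475 + $1,466 + $20,187 + $7,835 = $57,562 (over)
February 2027–July 2027: $1,327 + $8,475 + $1,466 + $20,187 + $7,835 + $6,311 = $45,601 (over)
March 2027–August 2027: $8,475 + $1,466 + $20,187 + $7,835 + $6,311 + $1,988 = $46,262 (over)
April 2027–September 2027: $1,466 + $20,187 + $7,835 + $6,311 + $1,988 + $501 = $38,288 (under)
May 2027–October 2027: $20,187 + $7,835 + $6,311 + $1,988 + $501 + $5,872 = $42,694 (over)
June 2027–November 2027: $7,835 + $6,311 + $1,988 + $501 + $5,872 + $3,373 = $25,880 (under)
July 2027–December 2027: $6,311 + $1,988 + $501 + $5,872 + $3,373 + $13,117 = $31,162 (under)
4 windows exceed the threshold.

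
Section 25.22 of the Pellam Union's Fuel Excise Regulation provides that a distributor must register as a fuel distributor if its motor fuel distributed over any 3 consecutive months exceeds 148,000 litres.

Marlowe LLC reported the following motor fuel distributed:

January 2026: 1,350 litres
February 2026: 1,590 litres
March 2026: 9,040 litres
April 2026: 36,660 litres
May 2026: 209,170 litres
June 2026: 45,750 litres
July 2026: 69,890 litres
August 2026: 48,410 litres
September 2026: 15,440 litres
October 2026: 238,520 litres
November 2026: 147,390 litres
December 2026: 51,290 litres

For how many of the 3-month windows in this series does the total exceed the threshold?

January 2026–March 2026: 1,350 litres + 1,590 litres + 9,040 litres = 11,980 litres (under)
February 2026–April 2026: 1,590 litres + 9,040 litres + 36,660 litres = 47,290 litres (under)
March 2026–May 2026: 9,040 litres + 36,660 litres + 209,170 litres = 254,870 litres (over)
April 2026–June 2026: 36,660 litres + 209,170 litres + 45,750 litres = 291,580 litres (over)
May 2026–July 2026: 209,170 litres + 45,750 litres + 69,890 litres = 324,810 litres (over)
June 2026–August 2026: 45,750 litres + 69,890 litres + 48,410 litres = 164,050 litres (over)
July 2026–September 2026: 69,890 litres + 48,410 litres + 15,440 litres = 133,740 litres (under)
August 2026–October 2026: 48,410 litres + 15,440 litres + 238,520 litres = 302,370 litres (over)
September 2026–November 2026: 15,440 litres + 238,520 litres + 147,390 litres = 401,350 litres (over)
October 2026–December 2026: 238,520 litres + 147,390 litres + 51,290 litres = 437,200 litres (over)
7 windows exceed the threshold.

7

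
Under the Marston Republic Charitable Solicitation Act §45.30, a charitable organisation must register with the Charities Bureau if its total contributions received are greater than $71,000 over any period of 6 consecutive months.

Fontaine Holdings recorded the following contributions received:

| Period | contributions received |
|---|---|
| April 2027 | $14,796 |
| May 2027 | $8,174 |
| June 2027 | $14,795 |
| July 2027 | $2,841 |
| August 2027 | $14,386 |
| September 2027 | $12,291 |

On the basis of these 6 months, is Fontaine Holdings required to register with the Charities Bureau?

No

Total contributions received: $14,796 + $8,174 + $14,795 + $2,841 + $14,386 + $12,291 = $67,283.
$67,283 ≤ $71,000, so the threshold is not exceeded.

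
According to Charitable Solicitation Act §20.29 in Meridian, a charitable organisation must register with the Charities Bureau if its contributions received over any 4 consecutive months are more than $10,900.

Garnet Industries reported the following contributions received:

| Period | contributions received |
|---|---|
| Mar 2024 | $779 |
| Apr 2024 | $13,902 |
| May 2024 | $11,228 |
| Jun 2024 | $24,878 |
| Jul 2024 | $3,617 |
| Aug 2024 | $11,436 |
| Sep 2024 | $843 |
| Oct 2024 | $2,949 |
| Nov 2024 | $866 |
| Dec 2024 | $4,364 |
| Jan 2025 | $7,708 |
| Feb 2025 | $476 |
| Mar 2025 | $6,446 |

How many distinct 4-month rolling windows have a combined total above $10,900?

9

Mar 2024–Jun 2024: $779 + $13,902 + $11,228 + $24,878 = $50,787 (over)
Apr 2024–Jul 2024: $13,902 + $11,228 + $24,878 + $3,617 = $53,625 (over)
May 2024–Aug 2024: $11,228 + $24,878 + $3,617 + $11,436 = $51,159 (over)
Jun 2024–Sep 2024: $24,878 + $3,617 + $11,436 + $843 = $40,774 (over)
Jul 2024–Oct 2024: $3,617 + $11,436 + $843 + $2,949 = $18,845 (over)
Aug 2024–Nov 2024: $11,436 + $843 + $2,949 + $866 = $16,094 (over)
Sep 2024–Dec 2024: $843 + $2,949 + $866 + $4,364 = $9,022 (under)
Oct 2024–Jan 2025: $2,949 + $866 + $4,364 + $7,708 = $15,887 (over)
Nov 2024–Feb 2025: $866 + $4,364 + $7,708 + $476 = $13,414 (over)
Dec 2024–Mar 2025: $4,364 + $7,708 + $476 + $6,446 = $18,994 (over)
9 windows exceed the threshold.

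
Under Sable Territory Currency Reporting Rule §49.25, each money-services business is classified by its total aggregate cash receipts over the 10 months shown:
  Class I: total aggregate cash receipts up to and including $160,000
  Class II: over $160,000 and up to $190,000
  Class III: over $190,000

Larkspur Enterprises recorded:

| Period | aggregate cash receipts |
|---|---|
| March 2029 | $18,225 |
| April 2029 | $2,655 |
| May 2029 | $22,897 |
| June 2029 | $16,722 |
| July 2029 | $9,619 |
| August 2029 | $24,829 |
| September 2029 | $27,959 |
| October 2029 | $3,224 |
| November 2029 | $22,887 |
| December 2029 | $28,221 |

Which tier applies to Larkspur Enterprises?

Total aggregate cash receipts: $18,225 + $2,655 + $22,897 + $16,722 + $9,619 + $24,829 + $27,959 + $3,224 + $22,887 + $28,221 = $177,238.
$160,000 < $177,238 ≤ $190,000, so Class II applies.

Class II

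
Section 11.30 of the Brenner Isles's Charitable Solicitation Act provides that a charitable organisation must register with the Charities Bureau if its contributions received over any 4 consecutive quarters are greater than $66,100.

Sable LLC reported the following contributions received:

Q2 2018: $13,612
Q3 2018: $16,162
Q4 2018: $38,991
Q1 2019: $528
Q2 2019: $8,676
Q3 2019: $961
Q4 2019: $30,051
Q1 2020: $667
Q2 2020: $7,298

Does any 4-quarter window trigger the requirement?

Q2 2018–Q1 2019: $13,612 + $16,162 + $38,991 + $528 = $69,293 (over)
Q3 2018–Q2 2019: $16,162 + $38,991 + $528 + $8,676 = $64,357 (under)
Q4 2018–Q3 2019: $38,991 + $528 + $8,676 + $961 = $49,156 (under)
Q1 2019–Q4 2019: $528 + $8,676 + $961 + $30,051 = $40,216 (under)
Q2 2019–Q1 2020: $8,676 + $961 + $30,051 + $667 = $40,355 (under)
Q3 2019–Q2 2020: $961 + $30,051 + $667 + $7,298 = $38,977 (under)
At least one window exceeds $66,100.

Yes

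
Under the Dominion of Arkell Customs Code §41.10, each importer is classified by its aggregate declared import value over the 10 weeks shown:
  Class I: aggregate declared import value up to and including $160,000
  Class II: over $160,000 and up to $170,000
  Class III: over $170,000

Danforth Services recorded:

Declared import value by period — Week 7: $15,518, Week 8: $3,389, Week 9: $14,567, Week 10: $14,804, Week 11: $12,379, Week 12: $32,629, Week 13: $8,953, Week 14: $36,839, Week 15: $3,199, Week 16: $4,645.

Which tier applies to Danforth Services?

Aggregate declared import value: $15,518 + $3,389 + $14,567 + $14,804 + $12,379 + $32,629 + $8,953 + $36,839 + $3,199 + $4,645 = $146,922.
$146,922 ≤ $160,000, so Class I applies.

Class I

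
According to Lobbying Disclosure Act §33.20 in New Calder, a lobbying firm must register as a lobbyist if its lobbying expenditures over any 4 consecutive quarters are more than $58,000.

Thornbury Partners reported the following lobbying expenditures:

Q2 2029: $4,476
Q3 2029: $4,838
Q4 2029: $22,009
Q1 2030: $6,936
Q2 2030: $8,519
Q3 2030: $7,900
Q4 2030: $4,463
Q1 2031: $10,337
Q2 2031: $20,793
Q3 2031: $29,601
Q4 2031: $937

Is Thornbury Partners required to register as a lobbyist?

Q2 2029–Q1 2030: $4,476 + $4,838 + $22,009 + $6,936 = $38,259 (under)
Q3 2029–Q2 2030: $4,838 + $22,009 + $6,936 + $8,519 = $42,302 (under)
Q4 2029–Q3 2030: $22,009 + $6,936 + $8,519 + $7,900 = $45,364 (under)
Q1 2030–Q4 2030: $6,936 + $8,519 + $7,900 + $4,463 = $27,818 (under)
Q2 2030–Q1 2031: $8,519 + $7,900 + $4,463 + $10,337 = $31,219 (under)
Q3 2030–Q2 2031: $7,900 + $4,463 + $10,337 + $20,793 = $43,493 (under)
Q4 2030–Q3 2031: $4,463 + $10,337 + $20,793 + $29,601 = $65,194 (over)
Q1 2031–Q4 2031: $10,337 + $20,793 + $29,601 + $937 = $61,668 (over)
At least one window exceeds $58,000.

Yes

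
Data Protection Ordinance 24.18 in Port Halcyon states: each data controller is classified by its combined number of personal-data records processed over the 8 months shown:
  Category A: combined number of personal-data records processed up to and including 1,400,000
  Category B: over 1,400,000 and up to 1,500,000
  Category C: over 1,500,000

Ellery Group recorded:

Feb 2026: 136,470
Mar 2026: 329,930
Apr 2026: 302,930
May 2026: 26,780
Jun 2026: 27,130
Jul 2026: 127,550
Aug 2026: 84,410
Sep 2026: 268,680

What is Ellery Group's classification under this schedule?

Combined number of personal-data records processed: 136,470 + 329,930 + 302,930 + 26,780 + 27,130 + 127,550 + 84,410 + 268,680 = 1,303,880.
1,303,880 ≤ 1,400,000, so Category A applies.

Category A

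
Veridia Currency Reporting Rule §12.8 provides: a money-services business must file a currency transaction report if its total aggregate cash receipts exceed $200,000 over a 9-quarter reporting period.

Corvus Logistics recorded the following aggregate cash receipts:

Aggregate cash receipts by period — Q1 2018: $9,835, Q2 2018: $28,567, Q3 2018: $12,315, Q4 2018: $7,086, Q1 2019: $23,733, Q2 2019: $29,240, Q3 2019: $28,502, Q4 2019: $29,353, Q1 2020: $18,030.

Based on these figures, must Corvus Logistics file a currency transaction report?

Total aggregate cash receipts: $9,835 + $28,567 + $12,315 + $7,086 + $23,733 + $29,240 + $28,502 + $29,353 + $18,030 = $186,661.
$186,661 ≤ $200,000, so the threshold is not exceeded.

No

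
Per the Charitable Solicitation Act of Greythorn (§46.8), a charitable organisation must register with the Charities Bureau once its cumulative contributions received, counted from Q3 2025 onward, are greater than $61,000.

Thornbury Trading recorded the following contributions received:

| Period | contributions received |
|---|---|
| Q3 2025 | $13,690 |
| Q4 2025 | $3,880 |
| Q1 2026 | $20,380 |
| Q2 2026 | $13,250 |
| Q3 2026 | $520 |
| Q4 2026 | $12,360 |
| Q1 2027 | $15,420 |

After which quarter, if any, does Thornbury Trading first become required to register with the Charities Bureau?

Q4 2026

Through Q3 2025: $13,690
Through Q4 2025: $17,570
Through Q1 2026: $37,950
Through Q2 2026: $51,200
Through Q3 2026: $51,720
Through Q4 2026: $64,080 ← exceeds threshold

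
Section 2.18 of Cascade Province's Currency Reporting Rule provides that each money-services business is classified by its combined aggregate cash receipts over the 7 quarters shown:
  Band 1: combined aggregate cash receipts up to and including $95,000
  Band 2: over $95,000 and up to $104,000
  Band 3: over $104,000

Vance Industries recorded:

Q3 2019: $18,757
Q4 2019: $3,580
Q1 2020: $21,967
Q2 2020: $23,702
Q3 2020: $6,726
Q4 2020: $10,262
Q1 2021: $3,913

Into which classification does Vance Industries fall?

Band 1

Combined aggregate cash receipts: $18,757 + $3,580 + $21,967 + $23,702 + $6,726 + $10,262 + $3,913 = $88,907.
$88,907 ≤ $95,000, so Band 1 applies.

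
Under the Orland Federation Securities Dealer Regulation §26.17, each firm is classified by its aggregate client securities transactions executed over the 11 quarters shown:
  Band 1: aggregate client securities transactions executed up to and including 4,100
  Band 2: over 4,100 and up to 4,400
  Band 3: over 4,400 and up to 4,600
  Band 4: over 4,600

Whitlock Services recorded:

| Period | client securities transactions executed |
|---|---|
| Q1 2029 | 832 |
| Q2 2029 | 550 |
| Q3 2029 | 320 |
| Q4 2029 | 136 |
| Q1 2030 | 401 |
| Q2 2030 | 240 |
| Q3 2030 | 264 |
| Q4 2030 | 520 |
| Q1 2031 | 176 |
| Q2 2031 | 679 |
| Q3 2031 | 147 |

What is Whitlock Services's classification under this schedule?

Aggregate client securities transactions executed: 832 + 550 + 320 + 136 + 401 + 240 + 264 + 520 + 176 + 679 + 147 = 4,265.
4,100 < 4,265 ≤ 4,400, so Band 2 applies.

Band 2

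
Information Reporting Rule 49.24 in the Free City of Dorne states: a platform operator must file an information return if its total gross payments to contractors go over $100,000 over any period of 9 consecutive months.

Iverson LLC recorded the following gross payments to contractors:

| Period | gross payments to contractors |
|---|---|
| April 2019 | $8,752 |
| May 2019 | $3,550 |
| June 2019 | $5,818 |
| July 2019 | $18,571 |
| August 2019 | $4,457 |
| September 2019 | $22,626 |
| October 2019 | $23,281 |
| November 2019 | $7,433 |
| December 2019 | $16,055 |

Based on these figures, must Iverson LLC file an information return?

Yes

Total gross payments to contractors: $8,752 + $3,550 + $5,818 + $18,571 + $4,457 + $22,626 + $23,281 + $7,433 + $16,055 = $110,543.
$110,543 > $100,000, so the threshold is exceeded.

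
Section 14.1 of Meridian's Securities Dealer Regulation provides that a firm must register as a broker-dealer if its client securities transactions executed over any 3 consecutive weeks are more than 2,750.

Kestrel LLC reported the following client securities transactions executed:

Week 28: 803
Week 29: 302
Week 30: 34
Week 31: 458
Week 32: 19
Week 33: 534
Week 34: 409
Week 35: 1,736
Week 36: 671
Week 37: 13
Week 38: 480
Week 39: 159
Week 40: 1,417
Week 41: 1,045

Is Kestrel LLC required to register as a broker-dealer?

Week 28–Week 30: 803 + 302 + 34 = 1,139 (under)
Week 29–Week 31: 302 + 34 + 458 = 794 (under)
Week 30–Week 32: 34 + 458 + 19 = 511 (under)
Week 31–Week 33: 458 + 19 + 534 = 1,011 (under)
Week 32–Week 34: 19 + 534 + 409 = 962 (under)
Week 33–Week 35: 534 + 409 + 1,736 = 2,679 (under)
Week 34–Week 36: 409 + 1,736 + 671 = 2,816 (over)
Week 35–Week 37: 1,736 + 671 + 13 = 2,420 (under)
Week 36–Week 38: 671 + 13 + 480 = 1,164 (under)
Week 37–Week 39: 13 + 480 + 159 = 652 (under)
Week 38–Week 40: 480 + 159 + 1,417 = 2,056 (under)
Week 39–Week 41: 159 + 1,417 + 1,045 = 2,621 (under)
At least one window exceeds 2,750.

Yes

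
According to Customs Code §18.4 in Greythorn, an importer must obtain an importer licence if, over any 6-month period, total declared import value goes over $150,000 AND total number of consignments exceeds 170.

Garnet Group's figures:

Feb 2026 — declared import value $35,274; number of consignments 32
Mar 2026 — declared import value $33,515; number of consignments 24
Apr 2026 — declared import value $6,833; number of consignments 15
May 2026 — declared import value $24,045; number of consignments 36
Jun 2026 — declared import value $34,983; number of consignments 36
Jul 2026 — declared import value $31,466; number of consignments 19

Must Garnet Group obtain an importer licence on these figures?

Total declared import value: $35,274 + $33,515 + $6,833 + $24,045 + $34,983 + $31,466 = $166,116 (> $150,000).
Total number of consignments: 32 + 24 + 15 + 36 + 36 + 19 = 162 (≤ 170).
The test is 'and': the rule requires both, and at least one is not exceeded.

No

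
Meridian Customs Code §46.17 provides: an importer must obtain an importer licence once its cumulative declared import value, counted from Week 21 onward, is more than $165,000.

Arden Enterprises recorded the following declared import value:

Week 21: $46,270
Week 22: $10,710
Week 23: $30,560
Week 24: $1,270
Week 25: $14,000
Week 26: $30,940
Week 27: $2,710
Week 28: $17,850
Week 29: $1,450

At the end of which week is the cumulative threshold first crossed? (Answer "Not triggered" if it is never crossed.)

Through Week 21: $46,270
Through Week 22: $56,980
Through Week 23: $87,540
Through Week 24: $88,810
Through Week 25: $102,810
Through Week 26: $133,750
Through Week 27: $136,460
Through Week 28: $154,310
Through Week 29: $155,760
Final cumulative total $155,760 ≤ $165,000; the threshold is never exceeded.

Not triggered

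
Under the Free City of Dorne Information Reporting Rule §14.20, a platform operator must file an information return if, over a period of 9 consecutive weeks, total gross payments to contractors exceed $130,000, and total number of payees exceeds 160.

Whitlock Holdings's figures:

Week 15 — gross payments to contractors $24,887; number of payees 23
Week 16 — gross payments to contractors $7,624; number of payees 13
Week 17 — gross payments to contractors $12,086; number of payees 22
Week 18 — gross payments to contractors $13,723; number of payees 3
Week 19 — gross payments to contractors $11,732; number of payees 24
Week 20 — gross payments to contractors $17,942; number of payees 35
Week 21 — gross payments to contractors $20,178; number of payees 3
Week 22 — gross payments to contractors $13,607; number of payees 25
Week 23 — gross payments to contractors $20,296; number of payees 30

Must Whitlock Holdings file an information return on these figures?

Total gross payments to contractors: $24,887 + $7,624 + $12,086 + $13,723 + $11,732 + $17,942 + $20,178 + $13,607 + $20,296 = $142,075 (> $130,000).
Total number of payees: 23 + 13 + 22 + 3 + 24 + 35 + 3 + 25 + 30 = 178 (> 160).
The test is 'and': both thresholds are exceeded.

Yes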